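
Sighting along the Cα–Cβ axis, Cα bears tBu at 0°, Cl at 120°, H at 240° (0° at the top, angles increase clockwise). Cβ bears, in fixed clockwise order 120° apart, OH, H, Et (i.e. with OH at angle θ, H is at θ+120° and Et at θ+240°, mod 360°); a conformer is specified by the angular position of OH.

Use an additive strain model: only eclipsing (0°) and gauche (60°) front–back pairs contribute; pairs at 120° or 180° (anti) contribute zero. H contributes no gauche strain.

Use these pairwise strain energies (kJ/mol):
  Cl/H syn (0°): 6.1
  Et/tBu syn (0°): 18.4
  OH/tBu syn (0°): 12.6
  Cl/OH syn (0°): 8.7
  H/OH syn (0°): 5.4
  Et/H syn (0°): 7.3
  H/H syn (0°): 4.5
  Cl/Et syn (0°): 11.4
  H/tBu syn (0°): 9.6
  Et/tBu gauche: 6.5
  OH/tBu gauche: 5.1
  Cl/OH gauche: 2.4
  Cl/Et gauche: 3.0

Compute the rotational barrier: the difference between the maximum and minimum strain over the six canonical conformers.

23.5 kJ/mol

OH at 0° is eclipsed. tBu at 0° is eclipsed with OH at 0° (12.6); Cl at 120° is eclipsed with H at 120° (6.1); H at 240° is eclipsed with Et at 240° (7.3). Total 26.0 kJ/mol.
OH at 60° is staggered. tBu at 0° is gauche with OH at 60° (5.1); tBu at 0° is gauche with Et at 300° (6.5); Cl at 120° is gauche with OH at 60° (2.4). Total 14.0 kJ/mol.
OH at 120° is eclipsed. tBu at 0° is eclipsed with Et at 0° (18.4); Cl at 120° is eclipsed with OH at 120° (8.7); H at 240° is eclipsed with H at 240° (4.5). Total 31.6 kJ/mol.
OH at 180° is staggered. tBu at 0° is gauche with Et at 60° (6.5); Cl at 120° is gauche with OH at 180° (2.4); Cl at 120° is gauche with Et at 60° (3.0). Total 11.9 kJ/mol.
OH at 240° is eclipsed. tBu at 0° is eclipsed with H at 0° (9.6); Cl at 120° is eclipsed with Et at 120° (11.4); H at 240° is eclipsed with OH at 240° (5.4). Total 26.4 kJ/mol.
OH at 300° is staggered. tBu at 0° is gauche with OH at 300° (5.1); Cl at 120° is gauche with Et at 180° (3.0). Total 8.1 kJ/mol.
Max at 120° (31.6 kJ/mol), min at 300° (8.1 kJ/mol); barrier = 23.5 kJ/mol.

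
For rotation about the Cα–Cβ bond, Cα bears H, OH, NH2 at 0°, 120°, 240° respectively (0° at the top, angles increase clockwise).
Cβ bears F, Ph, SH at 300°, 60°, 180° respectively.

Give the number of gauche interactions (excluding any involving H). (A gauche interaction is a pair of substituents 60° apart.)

Non-H gauche pairs: OH(120°)/Ph(60°); OH(120°)/SH(180°); NH2(240°)/F(300°); NH2(240°)/SH(180°) — 4 interactions.

4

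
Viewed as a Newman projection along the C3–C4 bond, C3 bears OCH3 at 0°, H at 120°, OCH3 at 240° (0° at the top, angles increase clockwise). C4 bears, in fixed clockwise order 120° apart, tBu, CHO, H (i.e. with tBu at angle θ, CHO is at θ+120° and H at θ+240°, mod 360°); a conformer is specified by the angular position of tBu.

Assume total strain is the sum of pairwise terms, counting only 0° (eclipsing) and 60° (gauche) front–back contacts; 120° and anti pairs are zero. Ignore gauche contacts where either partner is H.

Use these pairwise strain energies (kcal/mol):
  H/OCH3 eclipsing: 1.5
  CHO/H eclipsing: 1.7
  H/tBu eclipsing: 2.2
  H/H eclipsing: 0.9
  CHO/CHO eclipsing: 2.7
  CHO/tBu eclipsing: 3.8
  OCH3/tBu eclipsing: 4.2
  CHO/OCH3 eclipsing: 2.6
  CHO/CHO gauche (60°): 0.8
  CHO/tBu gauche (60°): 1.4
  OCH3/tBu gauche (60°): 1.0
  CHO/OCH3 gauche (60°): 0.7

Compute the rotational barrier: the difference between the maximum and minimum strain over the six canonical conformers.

6.0 kcal/mol

tBu at 0° (eclipsed): OCH3–tBu eclipsed, H–CHO eclipsed, OCH3–H eclipsed; 4.2 + 1.7 + 1.5 = 7.4 kcal/mol.
tBu at 60° (staggered): OCH3–tBu gauche, OCH3–CHO gauche; 1.0 + 0.7 = 1.7 kcal/mol.
tBu at 120° (eclipsed): OCH3–H eclipsed, H–tBu eclipsed, OCH3–CHO eclipsed; 1.5 + 2.2 + 2.6 = 6.3 kcal/mol.
tBu at 180° (staggered): OCH3–CHO gauche, OCH3–tBu gauche, OCH3–CHO gauche; 0.7 + 1.0 + 0.7 = 2.4 kcal/mol.
tBu at 240° (eclipsed): OCH3–CHO eclipsed, H–H eclipsed, OCH3–tBu eclipsed; 2.6 + 0.9 + 4.2 = 7.7 kcal/mol.
tBu at 300° (staggered): OCH3–tBu gauche, OCH3–CHO gauche, OCH3–tBu gauche; 1.0 + 0.7 + 1.0 = 2.7 kcal/mol.
Max at 240° (7.7 kcal/mol), min at 60° (1.7 kcal/mol); barrier = 6.0 kcal/mol.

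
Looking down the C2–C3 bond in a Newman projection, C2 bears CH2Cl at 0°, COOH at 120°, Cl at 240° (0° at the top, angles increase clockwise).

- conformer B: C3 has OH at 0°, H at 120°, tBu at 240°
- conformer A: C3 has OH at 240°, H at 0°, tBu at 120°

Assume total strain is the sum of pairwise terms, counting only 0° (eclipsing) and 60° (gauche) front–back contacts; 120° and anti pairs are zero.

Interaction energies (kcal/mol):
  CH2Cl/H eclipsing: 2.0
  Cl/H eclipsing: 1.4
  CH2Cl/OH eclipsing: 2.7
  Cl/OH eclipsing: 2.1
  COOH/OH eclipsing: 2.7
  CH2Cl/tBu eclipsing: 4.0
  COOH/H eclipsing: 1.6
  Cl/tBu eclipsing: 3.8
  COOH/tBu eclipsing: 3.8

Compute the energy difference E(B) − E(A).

B (eclipsed): CH2Cl(0°)/OH(0°) eclipsed 2.7; COOH(120°)/H(120°) eclipsed 1.6; Cl(240°)/tBu(240°) eclipsed 3.8 → 8.1 kcal/mol.
A (eclipsed): CH2Cl(0°)/H(0°) eclipsed 2.0; COOH(120°)/tBu(120°) eclipsed 3.8; Cl(240°)/OH(240°) eclipsed 2.1 → 7.9 kcal/mol.
E(B) − E(A) = 8.1 − 7.9 = +0.2 kcal/mol.

+0.2 kcal/mol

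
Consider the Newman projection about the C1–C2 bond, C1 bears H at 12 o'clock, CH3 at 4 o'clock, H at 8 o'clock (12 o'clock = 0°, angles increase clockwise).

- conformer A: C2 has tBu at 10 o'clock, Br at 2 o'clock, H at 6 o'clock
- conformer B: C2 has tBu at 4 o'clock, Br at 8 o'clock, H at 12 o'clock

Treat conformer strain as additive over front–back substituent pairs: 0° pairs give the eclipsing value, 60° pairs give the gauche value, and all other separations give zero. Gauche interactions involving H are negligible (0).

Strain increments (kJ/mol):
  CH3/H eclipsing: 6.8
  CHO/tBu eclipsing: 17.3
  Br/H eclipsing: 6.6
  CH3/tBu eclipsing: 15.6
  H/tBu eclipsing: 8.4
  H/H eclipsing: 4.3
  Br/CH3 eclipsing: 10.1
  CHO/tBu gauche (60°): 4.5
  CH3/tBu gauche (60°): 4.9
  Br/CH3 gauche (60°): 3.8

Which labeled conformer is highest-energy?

B

A (staggered): CH3–Br gauche; 3.8 = 3.8 kJ/mol.
B (eclipsed): H–H eclipsed, CH3–tBu eclipsed, H–Br eclipsed; 4.3 + 15.6 + 6.6 = 26.5 kJ/mol.
B has the highest total (26.5 kJ/mol).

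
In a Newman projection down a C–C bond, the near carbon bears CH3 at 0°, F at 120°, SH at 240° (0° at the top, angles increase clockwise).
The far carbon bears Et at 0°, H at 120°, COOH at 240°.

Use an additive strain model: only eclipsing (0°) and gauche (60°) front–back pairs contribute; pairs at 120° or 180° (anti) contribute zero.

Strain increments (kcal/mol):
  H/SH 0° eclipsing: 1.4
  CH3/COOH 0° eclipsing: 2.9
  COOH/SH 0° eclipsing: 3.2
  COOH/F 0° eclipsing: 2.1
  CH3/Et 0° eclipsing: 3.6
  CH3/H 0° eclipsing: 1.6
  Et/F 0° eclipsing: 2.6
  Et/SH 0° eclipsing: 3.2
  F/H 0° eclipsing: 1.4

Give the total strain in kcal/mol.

8.2 kcal/mol

This conformer (eclipsed): CH3–Et eclipsed, F–H eclipsed, SH–COOH eclipsed; 3.6 + 1.4 + 3.2 = 8.2 kcal/mol.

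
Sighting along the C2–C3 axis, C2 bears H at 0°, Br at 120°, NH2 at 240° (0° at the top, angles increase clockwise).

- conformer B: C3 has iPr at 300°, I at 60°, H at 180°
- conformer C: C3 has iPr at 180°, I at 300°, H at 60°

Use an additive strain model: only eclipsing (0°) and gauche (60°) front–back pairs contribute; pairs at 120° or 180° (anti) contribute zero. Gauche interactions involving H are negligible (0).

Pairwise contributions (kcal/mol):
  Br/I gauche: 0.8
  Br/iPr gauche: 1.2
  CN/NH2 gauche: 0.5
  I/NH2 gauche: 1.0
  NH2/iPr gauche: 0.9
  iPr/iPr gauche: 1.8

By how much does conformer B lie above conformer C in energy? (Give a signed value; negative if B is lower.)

B (staggered): Br(120°)/I(60°) gauche 0.8; NH2(240°)/iPr(300°) gauche 0.9 → 1.7 kcal/mol.
C (staggered): Br(120°)/iPr(180°) gauche 1.2; NH2(240°)/iPr(180°) gauche 0.9; NH2(240°)/I(300°) gauche 1.0 → 3.1 kcal/mol.
E(B) − E(C) = 1.7 − 3.1 = -1.4 kcal/mol.

-1.4 kcal/mol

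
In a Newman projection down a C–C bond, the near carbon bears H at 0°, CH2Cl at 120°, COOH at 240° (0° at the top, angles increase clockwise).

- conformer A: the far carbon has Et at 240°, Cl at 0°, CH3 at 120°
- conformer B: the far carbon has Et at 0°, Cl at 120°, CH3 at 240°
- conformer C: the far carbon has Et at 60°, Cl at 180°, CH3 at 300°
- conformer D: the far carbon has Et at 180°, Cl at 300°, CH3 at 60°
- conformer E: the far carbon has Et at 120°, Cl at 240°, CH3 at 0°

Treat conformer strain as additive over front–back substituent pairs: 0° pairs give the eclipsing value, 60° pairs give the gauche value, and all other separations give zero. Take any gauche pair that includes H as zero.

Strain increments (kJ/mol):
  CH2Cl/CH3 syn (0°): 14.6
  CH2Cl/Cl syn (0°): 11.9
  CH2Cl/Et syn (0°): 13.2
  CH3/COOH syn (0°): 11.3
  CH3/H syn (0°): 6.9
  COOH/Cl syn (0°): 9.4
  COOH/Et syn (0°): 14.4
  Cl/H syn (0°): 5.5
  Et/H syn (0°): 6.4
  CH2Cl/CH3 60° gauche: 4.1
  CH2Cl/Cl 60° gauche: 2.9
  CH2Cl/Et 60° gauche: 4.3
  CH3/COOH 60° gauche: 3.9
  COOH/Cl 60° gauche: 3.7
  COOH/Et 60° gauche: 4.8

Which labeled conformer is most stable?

A is eclipsed. H at 0° is eclipsed with Cl at 0° (5.5); CH2Cl at 120° is eclipsed with CH3 at 120° (14.6); COOH at 240° is eclipsed with Et at 240° (14.4). Total 34.5 kJ/mol.
B is eclipsed. H at 0° is eclipsed with Et at 0° (6.4); CH2Cl at 120° is eclipsed with Cl at 120° (11.9); COOH at 240° is eclipsed with CH3 at 240° (11.3). Total 29.6 kJ/mol.
C is staggered. CH2Cl at 120° is gauche with Et at 60° (4.3); CH2Cl at 120° is gauche with Cl at 180° (2.9); COOH at 240° is gauche with Cl at 180° (3.7); COOH at 240° is gauche with CH3 at 300° (3.9). Total 14.8 kJ/mol.
D is staggered. CH2Cl at 120° is gauche with Et at 180° (4.3); CH2Cl at 120° is gauche with CH3 at 60° (4.1); COOH at 240° is gauche with Et at 180° (4.8); COOH at 240° is gauche with Cl at 300° (3.7). Total 16.9 kJ/mol.
E is eclipsed. H at 0° is eclipsed with CH3 at 0° (6.9); CH2Cl at 120° is eclipsed with Et at 120° (13.2); COOH at 240° is eclipsed with Cl at 240° (9.4). Total 29.5 kJ/mol.
C has the lowest total (14.8 kJ/mol).

C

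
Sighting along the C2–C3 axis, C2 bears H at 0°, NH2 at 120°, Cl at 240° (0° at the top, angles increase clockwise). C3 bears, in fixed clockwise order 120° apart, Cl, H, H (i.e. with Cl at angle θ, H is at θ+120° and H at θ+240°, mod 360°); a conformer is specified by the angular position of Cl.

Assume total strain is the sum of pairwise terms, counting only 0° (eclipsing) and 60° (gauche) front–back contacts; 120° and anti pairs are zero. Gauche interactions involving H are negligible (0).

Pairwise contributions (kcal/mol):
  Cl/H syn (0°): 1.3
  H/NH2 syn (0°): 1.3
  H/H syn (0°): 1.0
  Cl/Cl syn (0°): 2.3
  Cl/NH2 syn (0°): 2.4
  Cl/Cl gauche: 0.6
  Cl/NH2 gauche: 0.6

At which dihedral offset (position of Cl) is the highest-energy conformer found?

Cl at 0° (eclipsed): H(0°)/Cl(0°) eclipsed 1.3; NH2(120°)/H(120°) eclipsed 1.3; Cl(240°)/H(240°) eclipsed 1.3 → 3.9 kcal/mol.
Cl at 60° (staggered): NH2(120°)/Cl(60°) gauche 0.6 → 0.6 kcal/mol.
Cl at 120° (eclipsed): H(0°)/H(0°) eclipsed 1.0; NH2(120°)/Cl(120°) eclipsed 2.4; Cl(240°)/H(240°) eclipsed 1.3 → 4.7 kcal/mol.
Cl at 180° (staggered): NH2(120°)/Cl(180°) gauche 0.6; Cl(240°)/Cl(180°) gauche 0.6 → 1.2 kcal/mol.
Cl at 240° (eclipsed): H(0°)/H(0°) eclipsed 1.0; NH2(120°)/H(120°) eclipsed 1.3; Cl(240°)/Cl(240°) eclipsed 2.3 → 4.6 kcal/mol.
Cl at 300° (staggered): Cl(240°)/Cl(300°) gauche 0.6 → 0.6 kcal/mol.
The maximum (4.7 kcal/mol) occurs with Cl at 120°.

120°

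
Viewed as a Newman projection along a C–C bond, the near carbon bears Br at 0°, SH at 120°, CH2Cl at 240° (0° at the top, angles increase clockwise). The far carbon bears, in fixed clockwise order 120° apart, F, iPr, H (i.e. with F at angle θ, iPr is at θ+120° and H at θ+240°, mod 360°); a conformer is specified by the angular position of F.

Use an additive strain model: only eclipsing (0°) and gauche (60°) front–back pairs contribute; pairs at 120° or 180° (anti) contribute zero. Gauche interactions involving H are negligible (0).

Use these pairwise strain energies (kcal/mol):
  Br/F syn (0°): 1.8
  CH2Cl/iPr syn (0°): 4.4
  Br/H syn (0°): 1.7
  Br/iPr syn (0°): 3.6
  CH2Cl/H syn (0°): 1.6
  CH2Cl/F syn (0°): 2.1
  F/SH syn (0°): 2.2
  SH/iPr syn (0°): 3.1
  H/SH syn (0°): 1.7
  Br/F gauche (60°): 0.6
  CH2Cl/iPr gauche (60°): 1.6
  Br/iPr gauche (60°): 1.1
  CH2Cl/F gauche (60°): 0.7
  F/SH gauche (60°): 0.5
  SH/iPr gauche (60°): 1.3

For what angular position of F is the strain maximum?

F at 0° (eclipsed): Br(0°)/F(0°) eclipsed 1.8; SH(120°)/iPr(120°) eclipsed 3.1; CH2Cl(240°)/H(240°) eclipsed 1.6 → 6.5 kcal/mol.
F at 60° (staggered): Br(0°)/F(60°) gauche 0.6; SH(120°)/F(60°) gauche 0.5; SH(120°)/iPr(180°) gauche 1.3; CH2Cl(240°)/iPr(180°) gauche 1.6 → 4.0 kcal/mol.
F at 120° (eclipsed): Br(0°)/H(0°) eclipsed 1.7; SH(120°)/F(120°) eclipsed 2.2; CH2Cl(240°)/iPr(240°) eclipsed 4.4 → 8.3 kcal/mol.
F at 180° (staggered): Br(0°)/iPr(300°) gauche 1.1; SH(120°)/F(180°) gauche 0.5; CH2Cl(240°)/F(180°) gauche 0.7; CH2Cl(240°)/iPr(300°) gauche 1.6 → 3.9 kcal/mol.
F at 240° (eclipsed): Br(0°)/iPr(0°) eclipsed 3.6; SH(120°)/H(120°) eclipsed 1.7; CH2Cl(240°)/F(240°) eclipsed 2.1 → 7.4 kcal/mol.
F at 300° (staggered): Br(0°)/F(300°) gauche 0.6; Br(0°)/iPr(60°) gauche 1.1; SH(120°)/iPr(60°) gauche 1.3; CH2Cl(240°)/F(300°) gauche 0.7 → 3.7 kcal/mol.
The maximum (8.3 kcal/mol) occurs with F at 120°.

120°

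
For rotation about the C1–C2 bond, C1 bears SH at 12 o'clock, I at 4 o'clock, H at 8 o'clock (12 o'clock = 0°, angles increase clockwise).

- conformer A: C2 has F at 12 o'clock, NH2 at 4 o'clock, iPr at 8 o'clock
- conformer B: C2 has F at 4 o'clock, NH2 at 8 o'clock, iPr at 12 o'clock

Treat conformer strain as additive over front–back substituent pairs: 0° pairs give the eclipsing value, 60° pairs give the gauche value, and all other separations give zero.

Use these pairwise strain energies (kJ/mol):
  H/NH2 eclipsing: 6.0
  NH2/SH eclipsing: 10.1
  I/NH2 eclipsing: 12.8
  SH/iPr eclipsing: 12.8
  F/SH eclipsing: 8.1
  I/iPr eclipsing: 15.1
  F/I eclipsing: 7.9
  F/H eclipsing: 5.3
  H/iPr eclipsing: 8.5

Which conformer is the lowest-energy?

B

A is eclipsed. SH at 0° is eclipsed with F at 0° (8.1); I at 120° is eclipsed with NH2 at 120° (12.8); H at 240° is eclipsed with iPr at 240° (8.5). Total 29.4 kJ/mol.
B is eclipsed. SH at 0° is eclipsed with iPr at 0° (12.8); I at 120° is eclipsed with F at 120° (7.9); H at 240° is eclipsed with NH2 at 240° (6.0). Total 26.7 kJ/mol.
B has the lowest total (26.7 kJ/mol).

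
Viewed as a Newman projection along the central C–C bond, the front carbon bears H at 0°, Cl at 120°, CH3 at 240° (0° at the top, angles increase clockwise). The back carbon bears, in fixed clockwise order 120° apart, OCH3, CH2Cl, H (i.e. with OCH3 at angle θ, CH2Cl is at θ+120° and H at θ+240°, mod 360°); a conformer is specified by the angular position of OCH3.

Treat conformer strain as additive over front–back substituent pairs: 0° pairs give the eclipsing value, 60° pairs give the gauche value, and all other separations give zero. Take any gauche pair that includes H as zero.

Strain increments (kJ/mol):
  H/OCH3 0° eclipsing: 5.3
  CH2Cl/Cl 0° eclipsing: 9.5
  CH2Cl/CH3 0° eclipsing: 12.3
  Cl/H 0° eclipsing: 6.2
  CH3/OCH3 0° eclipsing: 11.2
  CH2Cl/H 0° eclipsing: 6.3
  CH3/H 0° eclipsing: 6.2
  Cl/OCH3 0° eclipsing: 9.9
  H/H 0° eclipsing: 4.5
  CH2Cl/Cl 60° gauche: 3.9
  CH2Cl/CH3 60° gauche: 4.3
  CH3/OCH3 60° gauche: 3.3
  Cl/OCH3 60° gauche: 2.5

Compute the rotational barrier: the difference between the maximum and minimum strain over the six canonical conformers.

19.5 kJ/mol

OCH3 at 0° (eclipsed): H–OCH3 eclipsed, Cl–CH2Cl eclipsed, CH3–H eclipsed; 5.3 + 9.5 + 6.2 = 21.0 kJ/mol.
OCH3 at 60° (staggered): Cl–OCH3 gauche, Cl–CH2Cl gauche, CH3–CH2Cl gauche; 2.5 + 3.9 + 4.3 = 10.7 kJ/mol.
OCH3 at 120° (eclipsed): H–H eclipsed, Cl–OCH3 eclipsed, CH3–CH2Cl eclipsed; 4.5 + 9.9 + 12.3 = 26.7 kJ/mol.
OCH3 at 180° (staggered): Cl–OCH3 gauche, CH3–OCH3 gauche, CH3–CH2Cl gauche; 2.5 + 3.3 + 4.3 = 10.1 kJ/mol.
OCH3 at 240° (eclipsed): H–CH2Cl eclipsed, Cl–H eclipsed, CH3–OCH3 eclipsed; 6.3 + 6.2 + 11.2 = 23.7 kJ/mol.
OCH3 at 300° (staggered): Cl–CH2Cl gauche, CH3–OCH3 gauche; 3.9 + 3.3 = 7.2 kJ/mol.
Max at 120° (26.7 kJ/mol), min at 300° (7.2 kJ/mol); barrier = 19.5 kJ/mol.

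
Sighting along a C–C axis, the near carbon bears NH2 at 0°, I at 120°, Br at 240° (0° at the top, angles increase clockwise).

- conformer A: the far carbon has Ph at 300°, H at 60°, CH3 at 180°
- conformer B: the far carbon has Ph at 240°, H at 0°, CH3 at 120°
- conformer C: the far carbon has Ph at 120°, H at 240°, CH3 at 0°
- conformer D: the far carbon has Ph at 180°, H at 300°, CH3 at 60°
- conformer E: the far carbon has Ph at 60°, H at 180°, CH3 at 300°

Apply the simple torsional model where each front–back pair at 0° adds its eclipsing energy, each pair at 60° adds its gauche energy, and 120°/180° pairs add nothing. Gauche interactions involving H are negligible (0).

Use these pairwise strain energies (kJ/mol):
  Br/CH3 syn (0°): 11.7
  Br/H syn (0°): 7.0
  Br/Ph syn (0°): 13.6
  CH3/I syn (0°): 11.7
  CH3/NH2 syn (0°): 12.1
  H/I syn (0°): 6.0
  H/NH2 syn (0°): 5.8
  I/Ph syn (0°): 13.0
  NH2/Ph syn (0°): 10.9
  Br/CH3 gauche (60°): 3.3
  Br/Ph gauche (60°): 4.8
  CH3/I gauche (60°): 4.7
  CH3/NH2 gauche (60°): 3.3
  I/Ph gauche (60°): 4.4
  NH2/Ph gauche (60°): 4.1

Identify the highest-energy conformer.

A (staggered): NH2(0°)/Ph(300°) gauche 4.1; I(120°)/CH3(180°) gauche 4.7; Br(240°)/Ph(300°) gauche 4.8; Br(240°)/CH3(180°) gauche 3.3 → 16.9 kJ/mol.
B (eclipsed): NH2(0°)/H(0°) eclipsed 5.8; I(120°)/CH3(120°) eclipsed 11.7; Br(240°)/Ph(240°) eclipsed 13.6 → 31.1 kJ/mol.
C (eclipsed): NH2(0°)/CH3(0°) eclipsed 12.1; I(120°)/Ph(120°) eclipsed 13.0; Br(240°)/H(240°) eclipsed 7.0 → 32.1 kJ/mol.
D (staggered): NH2(0°)/CH3(60°) gauche 3.3; I(120°)/Ph(180°) gauche 4.4; I(120°)/CH3(60°) gauche 4.7; Br(240°)/Ph(180°) gauche 4.8 → 17.2 kJ/mol.
E (staggered): NH2(0°)/Ph(60°) gauche 4.1; NH2(0°)/CH3(300°) gauche 3.3; I(120°)/Ph(60°) gauche 4.4; Br(240°)/CH3(300°) gauche 3.3 → 15.1 kJ/mol.
C has the highest total (32.1 kJ/mol).

C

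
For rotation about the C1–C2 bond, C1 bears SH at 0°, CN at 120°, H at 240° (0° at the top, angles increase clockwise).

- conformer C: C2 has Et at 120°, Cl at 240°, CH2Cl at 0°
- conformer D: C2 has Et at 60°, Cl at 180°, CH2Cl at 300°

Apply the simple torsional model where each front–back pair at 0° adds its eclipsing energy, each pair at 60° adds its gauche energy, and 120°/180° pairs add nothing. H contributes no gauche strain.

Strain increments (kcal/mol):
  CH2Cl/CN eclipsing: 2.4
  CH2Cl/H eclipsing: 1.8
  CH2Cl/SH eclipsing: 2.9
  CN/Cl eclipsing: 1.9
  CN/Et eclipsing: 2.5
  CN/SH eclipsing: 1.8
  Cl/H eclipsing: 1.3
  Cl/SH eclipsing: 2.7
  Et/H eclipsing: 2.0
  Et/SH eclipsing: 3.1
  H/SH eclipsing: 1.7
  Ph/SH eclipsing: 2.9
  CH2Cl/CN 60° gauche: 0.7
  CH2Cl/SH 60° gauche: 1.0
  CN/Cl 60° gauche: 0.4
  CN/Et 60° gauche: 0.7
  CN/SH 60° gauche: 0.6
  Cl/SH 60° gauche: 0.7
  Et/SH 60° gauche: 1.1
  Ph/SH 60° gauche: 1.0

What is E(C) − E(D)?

C (eclipsed): SH(0°)/CH2Cl(0°) eclipsed 2.9; CN(120°)/Et(120°) eclipsed 2.5; H(240°)/Cl(240°) eclipsed 1.3 → 6.7 kcal/mol.
D (staggered): SH(0°)/Et(60°) gauche 1.1; SH(0°)/CH2Cl(300°) gauche 1.0; CN(120°)/Et(60°) gauche 0.7; CN(120°)/Cl(180°) gauche 0.4 → 3.2 kcal/mol.
E(C) − E(D) = 6.7 − 3.2 = +3.5 kcal/mol.

+3.5 kcal/mol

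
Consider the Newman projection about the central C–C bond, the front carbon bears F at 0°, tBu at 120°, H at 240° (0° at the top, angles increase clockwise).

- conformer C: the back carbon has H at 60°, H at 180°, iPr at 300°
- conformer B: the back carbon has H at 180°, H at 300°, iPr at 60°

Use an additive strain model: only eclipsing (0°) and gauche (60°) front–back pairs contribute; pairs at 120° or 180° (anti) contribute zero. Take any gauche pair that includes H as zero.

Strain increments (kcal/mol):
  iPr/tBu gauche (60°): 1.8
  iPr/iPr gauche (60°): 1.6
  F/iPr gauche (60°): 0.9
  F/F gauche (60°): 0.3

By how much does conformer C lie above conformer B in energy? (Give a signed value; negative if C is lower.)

C (staggered): F(0°)/iPr(300°) gauche 0.9 → 0.9 kcal/mol.
B (staggered): F(0°)/iPr(60°) gauche 0.9; tBu(120°)/iPr(60°) gauche 1.8 → 2.7 kcal/mol.
E(C) − E(B) = 0.9 − 2.7 = -1.8 kcal/mol.

-1.8 kcal/mol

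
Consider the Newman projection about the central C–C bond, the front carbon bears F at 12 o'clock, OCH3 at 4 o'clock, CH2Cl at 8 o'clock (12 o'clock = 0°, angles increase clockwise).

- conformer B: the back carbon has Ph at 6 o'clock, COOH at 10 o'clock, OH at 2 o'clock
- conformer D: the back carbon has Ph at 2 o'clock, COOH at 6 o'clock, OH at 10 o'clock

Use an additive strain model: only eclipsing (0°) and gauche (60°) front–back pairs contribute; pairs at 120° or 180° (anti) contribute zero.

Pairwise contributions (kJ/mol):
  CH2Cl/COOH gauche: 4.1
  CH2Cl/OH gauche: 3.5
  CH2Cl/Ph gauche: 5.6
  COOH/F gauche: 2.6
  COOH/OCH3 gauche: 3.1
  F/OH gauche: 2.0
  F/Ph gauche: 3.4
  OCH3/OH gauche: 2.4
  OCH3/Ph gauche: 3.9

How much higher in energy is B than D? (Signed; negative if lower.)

+0.6 kJ/mol

B (staggered): F(0°)/COOH(300°) gauche 2.6; F(0°)/OH(60°) gauche 2.0; OCH3(120°)/Ph(180°) gauche 3.9; OCH3(120°)/OH(60°) gauche 2.4; CH2Cl(240°)/Ph(180°) gauche 5.6; CH2Cl(240°)/COOH(300°) gauche 4.1 → 20.6 kJ/mol.
D (staggered): F(0°)/Ph(60°) gauche 3.4; F(0°)/OH(300°) gauche 2.0; OCH3(120°)/Ph(60°) gauche 3.9; OCH3(120°)/COOH(180°) gauche 3.1; CH2Cl(240°)/COOH(180°) gauche 4.1; CH2Cl(240°)/OH(300°) gauche 3.5 → 20.0 kJ/mol.
E(B) − E(D) = 20.6 − 20.0 = +0.6 kJ/mol.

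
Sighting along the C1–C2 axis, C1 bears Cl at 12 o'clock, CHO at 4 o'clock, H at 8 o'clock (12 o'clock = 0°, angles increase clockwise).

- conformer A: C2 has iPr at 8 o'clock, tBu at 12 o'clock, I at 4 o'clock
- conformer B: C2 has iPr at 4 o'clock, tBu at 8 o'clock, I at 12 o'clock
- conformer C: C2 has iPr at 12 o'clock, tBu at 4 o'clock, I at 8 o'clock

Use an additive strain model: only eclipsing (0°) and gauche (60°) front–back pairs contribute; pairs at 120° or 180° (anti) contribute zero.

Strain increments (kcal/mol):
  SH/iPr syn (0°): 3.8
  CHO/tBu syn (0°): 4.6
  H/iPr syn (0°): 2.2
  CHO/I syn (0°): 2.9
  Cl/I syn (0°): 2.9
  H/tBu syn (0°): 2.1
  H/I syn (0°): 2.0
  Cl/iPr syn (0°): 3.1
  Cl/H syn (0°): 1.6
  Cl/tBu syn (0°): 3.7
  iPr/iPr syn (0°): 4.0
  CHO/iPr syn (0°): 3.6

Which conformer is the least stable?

A (eclipsed): Cl(0°)/tBu(0°) eclipsed 3.7; CHO(120°)/I(120°) eclipsed 2.9; H(240°)/iPr(240°) eclipsed 2.2 → 8.8 kcal/mol.
B (eclipsed): Cl(0°)/I(0°) eclipsed 2.9; CHO(120°)/iPr(120°) eclipsed 3.6; H(240°)/tBu(240°) eclipsed 2.1 → 8.6 kcal/mol.
C (eclipsed): Cl(0°)/iPr(0°) eclipsed 3.1; CHO(120°)/tBu(120°) eclipsed 4.6; H(240°)/I(240°) eclipsed 2.0 → 9.7 kcal/mol.
C has the highest total (9.7 kcal/mol).

C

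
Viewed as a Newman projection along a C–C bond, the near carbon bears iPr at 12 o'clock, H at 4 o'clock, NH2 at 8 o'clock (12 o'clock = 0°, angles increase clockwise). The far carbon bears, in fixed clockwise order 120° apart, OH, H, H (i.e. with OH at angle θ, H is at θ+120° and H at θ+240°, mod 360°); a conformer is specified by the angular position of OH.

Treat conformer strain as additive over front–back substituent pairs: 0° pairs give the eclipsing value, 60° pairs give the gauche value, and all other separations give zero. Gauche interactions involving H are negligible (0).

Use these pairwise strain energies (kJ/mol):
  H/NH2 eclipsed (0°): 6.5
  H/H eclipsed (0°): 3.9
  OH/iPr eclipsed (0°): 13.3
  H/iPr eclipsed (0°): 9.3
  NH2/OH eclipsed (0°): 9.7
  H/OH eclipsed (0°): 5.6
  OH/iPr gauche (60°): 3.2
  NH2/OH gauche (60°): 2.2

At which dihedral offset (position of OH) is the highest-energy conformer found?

0°

OH at 0° (eclipsed): iPr–OH eclipsed, H–H eclipsed, NH2–H eclipsed; 13.3 + 3.9 + 6.5 = 23.7 kJ/mol.
OH at 60° (staggered): iPr–OH gauche; 3.2 = 3.2 kJ/mol.
OH at 120° (eclipsed): iPr–H eclipsed, H–OH eclipsed, NH2–H eclipsed; 9.3 + 5.6 + 6.5 = 21.4 kJ/mol.
OH at 180° (staggered): NH2–OH gauche; 2.2 = 2.2 kJ/mol.
OH at 240° (eclipsed): iPr–H eclipsed, H–H eclipsed, NH2–OH eclipsed; 9.3 + 3.9 + 9.7 = 22.9 kJ/mol.
OH at 300° (staggered): iPr–OH gauche, NH2–OH gauche; 3.2 + 2.2 = 5.4 kJ/mol.
The maximum (23.7 kJ/mol) occurs with OH at 0°.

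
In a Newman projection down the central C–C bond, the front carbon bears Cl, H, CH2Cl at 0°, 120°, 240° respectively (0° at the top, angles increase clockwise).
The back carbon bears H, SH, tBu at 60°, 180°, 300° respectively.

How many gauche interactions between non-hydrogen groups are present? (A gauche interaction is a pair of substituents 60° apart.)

3

Non-H gauche pairs: Cl(0°)/tBu(300°); CH2Cl(240°)/SH(180°); CH2Cl(240°)/tBu(300°) — 3 interactions.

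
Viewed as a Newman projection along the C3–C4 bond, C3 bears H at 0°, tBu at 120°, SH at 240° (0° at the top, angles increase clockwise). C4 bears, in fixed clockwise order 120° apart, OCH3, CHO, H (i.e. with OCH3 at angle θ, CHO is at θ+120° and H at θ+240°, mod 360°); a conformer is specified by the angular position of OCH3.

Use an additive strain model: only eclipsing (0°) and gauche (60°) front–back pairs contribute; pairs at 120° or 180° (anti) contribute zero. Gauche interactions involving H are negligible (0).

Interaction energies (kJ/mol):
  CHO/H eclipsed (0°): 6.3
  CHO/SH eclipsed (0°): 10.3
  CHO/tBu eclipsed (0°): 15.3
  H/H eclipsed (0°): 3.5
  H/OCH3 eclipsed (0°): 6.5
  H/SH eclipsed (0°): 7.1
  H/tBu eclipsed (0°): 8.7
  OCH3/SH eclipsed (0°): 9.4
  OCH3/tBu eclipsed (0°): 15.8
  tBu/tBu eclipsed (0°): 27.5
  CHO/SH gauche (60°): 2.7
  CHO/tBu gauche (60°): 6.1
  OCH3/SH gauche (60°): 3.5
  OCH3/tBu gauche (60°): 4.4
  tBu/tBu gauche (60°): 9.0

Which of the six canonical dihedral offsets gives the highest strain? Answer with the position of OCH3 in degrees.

OCH3 at 0° (eclipsed): H(0°)/OCH3(0°) eclipsed 6.5; tBu(120°)/CHO(120°) eclipsed 15.3; SH(240°)/H(240°) eclipsed 7.1 → 28.9 kJ/mol.
OCH3 at 60° (staggered): tBu(120°)/OCH3(60°) gauche 4.4; tBu(120°)/CHO(180°) gauche 6.1; SH(240°)/CHO(180°) gauche 2.7 → 13.2 kJ/mol.
OCH3 at 120° (eclipsed): H(0°)/H(0°) eclipsed 3.5; tBu(120°)/OCH3(120°) eclipsed 15.8; SH(240°)/CHO(240°) eclipsed 10.3 → 29.6 kJ/mol.
OCH3 at 180° (staggered): tBu(120°)/OCH3(180°) gauche 4.4; SH(240°)/OCH3(180°) gauche 3.5; SH(240°)/CHO(300°) gauche 2.7 → 10.6 kJ/mol.
OCH3 at 240° (eclipsed): H(0°)/CHO(0°) eclipsed 6.3; tBu(120°)/H(120°) eclipsed 8.7; SH(240°)/OCH3(240°) eclipsed 9.4 → 24.4 kJ/mol.
OCH3 at 300° (staggered): tBu(120°)/CHO(60°) gauche 6.1; SH(240°)/OCH3(300°) gauche 3.5 → 9.6 kJ/mol.
The maximum (29.6 kJ/mol) occurs with OCH3 at 120°.

120°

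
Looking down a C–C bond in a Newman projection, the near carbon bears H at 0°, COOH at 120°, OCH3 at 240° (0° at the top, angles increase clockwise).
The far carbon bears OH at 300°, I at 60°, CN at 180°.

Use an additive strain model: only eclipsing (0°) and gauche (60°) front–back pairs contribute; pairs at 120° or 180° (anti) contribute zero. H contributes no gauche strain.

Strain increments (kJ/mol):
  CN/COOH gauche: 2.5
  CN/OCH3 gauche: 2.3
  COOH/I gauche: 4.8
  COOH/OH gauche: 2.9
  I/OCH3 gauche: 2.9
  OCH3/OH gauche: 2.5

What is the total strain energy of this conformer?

This conformer is staggered. COOH at 120° is gauche with I at 60° (4.8); COOH at 120° is gauche with CN at 180° (2.5); OCH3 at 240° is gauche with OH at 300° (2.5); OCH3 at 240° is gauche with CN at 180° (2.3). Total 12.1 kJ/mol.

12.1 kJ/mol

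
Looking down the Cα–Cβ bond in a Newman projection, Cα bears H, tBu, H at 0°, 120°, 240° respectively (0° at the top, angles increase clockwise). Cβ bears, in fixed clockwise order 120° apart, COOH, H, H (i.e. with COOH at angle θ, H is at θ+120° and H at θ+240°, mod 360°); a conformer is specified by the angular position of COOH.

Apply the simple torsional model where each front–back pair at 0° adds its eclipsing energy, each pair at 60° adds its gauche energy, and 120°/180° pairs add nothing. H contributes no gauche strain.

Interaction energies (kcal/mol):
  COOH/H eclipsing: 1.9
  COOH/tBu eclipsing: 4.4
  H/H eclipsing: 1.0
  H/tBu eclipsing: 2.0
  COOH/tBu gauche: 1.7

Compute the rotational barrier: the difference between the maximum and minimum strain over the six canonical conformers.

COOH at 0° (eclipsed): H–COOH eclipsed, tBu–H eclipsed, H–H eclipsed; 1.9 + 2.0 + 1.0 = 4.9 kcal/mol.
COOH at 60° (staggered): tBu–COOH gauche; 1.7 = 1.7 kcal/mol.
COOH at 120° (eclipsed): H–H eclipsed, tBu–COOH eclipsed, H–H eclipsed; 1.0 + 4.4 + 1.0 = 6.4 kcal/mol.
COOH at 180° (staggered): tBu–COOH gauche; 1.7 = 1.7 kcal/mol.
COOH at 240° (eclipsed): H–H eclipsed, tBu–H eclipsed, H–COOH eclipsed; 1.0 + 2.0 + 1.9 = 4.9 kcal/mol.
COOH at 300° (staggered): no non-H gauche contacts → 0.0 kcal/mol.
Max at 120° (6.4 kcal/mol), min at 300° (0.0 kcal/mol); barrier = 6.4 kcal/mol.

6.4 kcal/mol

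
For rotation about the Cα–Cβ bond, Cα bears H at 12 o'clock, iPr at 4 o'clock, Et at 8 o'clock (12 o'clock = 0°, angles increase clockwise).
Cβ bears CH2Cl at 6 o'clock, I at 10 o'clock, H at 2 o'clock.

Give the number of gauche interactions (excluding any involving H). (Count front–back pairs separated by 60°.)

3

Non-H gauche pairs: iPr(120°)/CH2Cl(180°); Et(240°)/CH2Cl(180°); Et(240°)/I(300°) — 3 interactions.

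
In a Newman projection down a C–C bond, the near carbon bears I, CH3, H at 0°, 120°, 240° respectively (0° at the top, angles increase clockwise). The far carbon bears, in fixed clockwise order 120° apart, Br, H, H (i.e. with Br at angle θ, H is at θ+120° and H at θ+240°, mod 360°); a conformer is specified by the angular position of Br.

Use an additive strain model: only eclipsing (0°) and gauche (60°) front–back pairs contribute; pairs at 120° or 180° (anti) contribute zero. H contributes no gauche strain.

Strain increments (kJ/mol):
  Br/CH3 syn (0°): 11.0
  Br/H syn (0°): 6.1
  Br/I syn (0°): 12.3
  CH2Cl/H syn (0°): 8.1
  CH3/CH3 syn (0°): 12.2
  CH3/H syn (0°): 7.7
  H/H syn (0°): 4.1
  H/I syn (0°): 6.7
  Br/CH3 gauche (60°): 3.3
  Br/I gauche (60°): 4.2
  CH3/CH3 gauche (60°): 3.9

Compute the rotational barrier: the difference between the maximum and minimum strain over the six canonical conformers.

Br at 0° (eclipsed): I–Br eclipsed, CH3–H eclipsed, H–H eclipsed; 12.3 + 7.7 + 4.1 = 24.1 kJ/mol.
Br at 60° (staggered): I–Br gauche, CH3–Br gauche; 4.2 + 3.3 = 7.5 kJ/mol.
Br at 120° (eclipsed): I–H eclipsed, CH3–Br eclipsed, H–H eclipsed; 6.7 + 11.0 + 4.1 = 21.8 kJ/mol.
Br at 180° (staggered): CH3–Br gauche; 3.3 = 3.3 kJ/mol.
Br at 240° (eclipsed): I–H eclipsed, CH3–H eclipsed, H–Br eclipsed; 6.7 + 7.7 + 6.1 = 20.5 kJ/mol.
Br at 300° (staggered): I–Br gauche; 4.2 = 4.2 kJ/mol.
Max at 0° (24.1 kJ/mol), min at 180° (3.3 kJ/mol); barrier = 20.8 kJ/mol.

20.8 kJ/mol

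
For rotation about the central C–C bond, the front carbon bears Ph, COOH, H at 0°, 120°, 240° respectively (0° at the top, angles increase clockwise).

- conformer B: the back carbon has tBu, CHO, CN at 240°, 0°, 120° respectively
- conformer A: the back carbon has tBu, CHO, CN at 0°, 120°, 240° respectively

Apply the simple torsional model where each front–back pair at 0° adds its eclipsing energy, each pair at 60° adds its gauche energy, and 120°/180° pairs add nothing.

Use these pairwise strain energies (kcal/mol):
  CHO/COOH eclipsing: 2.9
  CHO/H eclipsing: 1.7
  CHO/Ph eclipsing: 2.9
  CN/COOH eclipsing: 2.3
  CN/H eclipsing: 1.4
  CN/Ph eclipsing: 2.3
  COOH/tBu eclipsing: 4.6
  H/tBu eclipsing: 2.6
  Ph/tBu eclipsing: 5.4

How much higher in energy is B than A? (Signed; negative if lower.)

B (eclipsed): Ph(0°)/CHO(0°) eclipsed 2.9; COOH(120°)/CN(120°) eclipsed 2.3; H(240°)/tBu(240°) eclipsed 2.6 → 7.8 kcal/mol.
A (eclipsed): Ph(0°)/tBu(0°) eclipsed 5.4; COOH(120°)/CHO(120°) eclipsed 2.9; H(240°)/CN(240°) eclipsed 1.4 → 9.7 kcal/mol.
E(B) − E(A) = 7.8 − 9.7 = -1.9 kcal/mol.

-1.9 kcal/mol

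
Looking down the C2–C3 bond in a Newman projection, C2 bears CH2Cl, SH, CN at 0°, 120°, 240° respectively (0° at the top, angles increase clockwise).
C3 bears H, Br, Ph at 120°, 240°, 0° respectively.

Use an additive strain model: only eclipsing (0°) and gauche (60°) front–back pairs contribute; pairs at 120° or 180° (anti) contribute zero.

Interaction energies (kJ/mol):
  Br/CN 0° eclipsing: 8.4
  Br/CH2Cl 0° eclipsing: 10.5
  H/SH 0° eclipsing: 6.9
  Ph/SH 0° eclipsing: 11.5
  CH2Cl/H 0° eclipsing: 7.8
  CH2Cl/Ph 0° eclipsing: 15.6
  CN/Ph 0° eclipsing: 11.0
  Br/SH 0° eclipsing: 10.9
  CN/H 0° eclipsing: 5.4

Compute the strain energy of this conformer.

This conformer (eclipsed): CH2Cl–Ph eclipsed, SH–H eclipsed, CN–Br eclipsed; 15.6 + 6.9 + 8.4 = 30.9 kJ/mol.

30.9 kJ/mol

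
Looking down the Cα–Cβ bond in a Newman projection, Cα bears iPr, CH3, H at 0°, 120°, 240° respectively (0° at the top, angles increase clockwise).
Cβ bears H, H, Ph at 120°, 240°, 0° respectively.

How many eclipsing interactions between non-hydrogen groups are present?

Non-H eclipsing pairs: iPr(0°)/Ph(0°) — 1 interaction.

1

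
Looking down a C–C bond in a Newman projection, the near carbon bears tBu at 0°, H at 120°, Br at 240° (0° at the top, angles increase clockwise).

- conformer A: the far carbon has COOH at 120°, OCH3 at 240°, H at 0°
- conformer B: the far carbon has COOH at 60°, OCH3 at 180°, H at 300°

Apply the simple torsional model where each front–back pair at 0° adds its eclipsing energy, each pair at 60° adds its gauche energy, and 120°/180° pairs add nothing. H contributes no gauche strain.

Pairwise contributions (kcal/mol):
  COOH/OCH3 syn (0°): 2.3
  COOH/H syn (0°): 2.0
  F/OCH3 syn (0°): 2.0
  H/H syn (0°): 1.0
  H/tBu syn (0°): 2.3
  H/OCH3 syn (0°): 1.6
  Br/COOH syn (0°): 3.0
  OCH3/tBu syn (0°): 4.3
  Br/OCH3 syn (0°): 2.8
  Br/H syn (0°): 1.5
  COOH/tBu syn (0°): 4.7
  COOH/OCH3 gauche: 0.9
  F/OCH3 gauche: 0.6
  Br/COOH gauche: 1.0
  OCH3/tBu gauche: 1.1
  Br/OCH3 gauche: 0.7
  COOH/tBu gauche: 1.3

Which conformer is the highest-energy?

A

A is eclipsed. tBu at 0° is eclipsed with H at 0° (2.3); H at 120° is eclipsed with COOH at 120° (2.0); Br at 240° is eclipsed with OCH3 at 240° (2.8). Total 7.1 kcal/mol.
B is staggered. tBu at 0° is gauche with COOH at 60° (1.3); Br at 240° is gauche with OCH3 at 180° (0.7). Total 2.0 kcal/mol.
A has the highest total (7.1 kcal/mol).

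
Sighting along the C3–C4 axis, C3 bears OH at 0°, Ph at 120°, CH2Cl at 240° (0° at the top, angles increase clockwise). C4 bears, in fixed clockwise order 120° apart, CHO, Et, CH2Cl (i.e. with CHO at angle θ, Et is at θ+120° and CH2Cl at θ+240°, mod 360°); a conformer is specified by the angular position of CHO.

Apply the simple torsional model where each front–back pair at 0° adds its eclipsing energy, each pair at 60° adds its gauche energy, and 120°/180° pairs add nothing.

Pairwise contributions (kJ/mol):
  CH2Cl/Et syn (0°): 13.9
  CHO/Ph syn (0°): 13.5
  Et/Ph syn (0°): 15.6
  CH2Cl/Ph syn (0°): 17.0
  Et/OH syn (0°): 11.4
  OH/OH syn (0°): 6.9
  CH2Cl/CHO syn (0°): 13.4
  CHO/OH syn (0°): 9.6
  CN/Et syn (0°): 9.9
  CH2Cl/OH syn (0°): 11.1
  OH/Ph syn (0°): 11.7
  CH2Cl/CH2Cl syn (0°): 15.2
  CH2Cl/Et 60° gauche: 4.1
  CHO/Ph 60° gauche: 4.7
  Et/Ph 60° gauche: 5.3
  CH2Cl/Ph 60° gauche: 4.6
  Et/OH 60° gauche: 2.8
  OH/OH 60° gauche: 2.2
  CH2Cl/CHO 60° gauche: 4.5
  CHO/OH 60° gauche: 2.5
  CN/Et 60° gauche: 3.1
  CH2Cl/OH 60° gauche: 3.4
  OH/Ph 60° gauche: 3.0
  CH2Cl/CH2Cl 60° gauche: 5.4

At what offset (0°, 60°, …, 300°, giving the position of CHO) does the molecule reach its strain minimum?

CHO at 0° is eclipsed. OH at 0° is eclipsed with CHO at 0° (9.6); Ph at 120° is eclipsed with Et at 120° (15.6); CH2Cl at 240° is eclipsed with CH2Cl at 240° (15.2). Total 40.4 kJ/mol.
CHO at 60° is staggered. OH at 0° is gauche with CHO at 60° (2.5); OH at 0° is gauche with CH2Cl at 300° (3.4); Ph at 120° is gauche with CHO at 60° (4.7); Ph at 120° is gauche with Et at 180° (5.3); CH2Cl at 240° is gauche with Et at 180° (4.1); CH2Cl at 240° is gauche with CH2Cl at 300° (5.4). Total 25.4 kJ/mol.
CHO at 120° is eclipsed. OH at 0° is eclipsed with CH2Cl at 0° (11.1); Ph at 120° is eclipsed with CHO at 120° (13.5); CH2Cl at 240° is eclipsed with Et at 240° (13.9). Total 38.5 kJ/mol.
CHO at 180° is staggered. OH at 0° is gauche with Et at 300° (2.8); OH at 0° is gauche with CH2Cl at 60° (3.4); Ph at 120° is gauche with CHO at 180° (4.7); Ph at 120° is gauche with CH2Cl at 60° (4.6); CH2Cl at 240° is gauche with CHO at 180° (4.5); CH2Cl at 240° is gauche with Et at 300° (4.1). Total 24.1 kJ/mol.
CHO at 240° is eclipsed. OH at 0° is eclipsed with Et at 0° (11.4); Ph at 120° is eclipsed with CH2Cl at 120° (17.0); CH2Cl at 240° is eclipsed with CHO at 240° (13.4). Total 41.8 kJ/mol.
CHO at 300° is staggered. OH at 0° is gauche with CHO at 300° (2.5); OH at 0° is gauche with Et at 60° (2.8); Ph at 120° is gauche with Et at 60° (5.3); Ph at 120° is gauche with CH2Cl at 180° (4.6); CH2Cl at 240° is gauche with CHO at 300° (4.5); CH2Cl at 240° is gauche with CH2Cl at 180° (5.4). Total 25.1 kJ/mol.
The minimum (24.1 kJ/mol) occurs with CHO at 180°.

180°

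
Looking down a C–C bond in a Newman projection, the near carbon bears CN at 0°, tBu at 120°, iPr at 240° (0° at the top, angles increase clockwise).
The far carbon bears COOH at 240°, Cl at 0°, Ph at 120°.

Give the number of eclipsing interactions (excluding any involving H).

3

Non-H eclipsing pairs: CN(0°)/Cl(0°); tBu(120°)/Ph(120°); iPr(240°)/COOH(240°) — 3 interactions.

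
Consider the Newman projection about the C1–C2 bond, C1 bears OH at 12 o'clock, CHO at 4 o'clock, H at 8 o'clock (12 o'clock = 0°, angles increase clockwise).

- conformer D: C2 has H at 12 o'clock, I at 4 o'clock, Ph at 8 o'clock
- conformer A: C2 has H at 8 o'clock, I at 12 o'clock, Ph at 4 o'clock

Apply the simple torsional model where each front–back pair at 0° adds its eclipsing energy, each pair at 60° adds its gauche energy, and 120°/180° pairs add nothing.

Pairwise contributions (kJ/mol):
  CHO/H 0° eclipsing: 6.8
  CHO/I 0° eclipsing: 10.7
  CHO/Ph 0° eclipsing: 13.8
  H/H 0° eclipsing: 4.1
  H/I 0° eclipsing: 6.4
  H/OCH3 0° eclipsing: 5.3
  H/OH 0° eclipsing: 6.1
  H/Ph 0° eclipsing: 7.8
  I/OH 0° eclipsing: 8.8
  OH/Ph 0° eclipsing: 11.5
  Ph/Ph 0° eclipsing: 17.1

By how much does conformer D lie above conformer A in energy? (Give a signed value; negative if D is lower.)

D (eclipsed): OH–H eclipsed, CHO–I eclipsed, H–Ph eclipsed; 6.1 + 10.7 + 7.8 = 24.6 kJ/mol.
A (eclipsed): OH–I eclipsed, CHO–Ph eclipsed, H–H eclipsed; 8.8 + 13.8 + 4.1 = 26.7 kJ/mol.
E(D) − E(A) = 24.6 − 26.7 = -2.1 kJ/mol.

-2.1 kJ/mol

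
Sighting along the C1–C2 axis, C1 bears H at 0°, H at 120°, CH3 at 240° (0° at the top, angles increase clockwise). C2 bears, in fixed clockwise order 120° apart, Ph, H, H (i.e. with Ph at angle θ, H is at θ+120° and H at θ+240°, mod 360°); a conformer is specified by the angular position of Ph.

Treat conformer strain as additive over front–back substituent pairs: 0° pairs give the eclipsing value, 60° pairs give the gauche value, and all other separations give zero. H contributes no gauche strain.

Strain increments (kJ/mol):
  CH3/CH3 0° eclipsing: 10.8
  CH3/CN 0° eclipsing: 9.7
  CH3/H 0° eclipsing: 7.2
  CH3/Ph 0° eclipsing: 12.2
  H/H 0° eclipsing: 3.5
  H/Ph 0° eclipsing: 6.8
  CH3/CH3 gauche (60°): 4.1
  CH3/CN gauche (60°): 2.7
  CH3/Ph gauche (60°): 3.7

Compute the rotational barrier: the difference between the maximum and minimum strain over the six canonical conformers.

19.2 kJ/mol

Ph at 0° (eclipsed): H–Ph eclipsed, H–H eclipsed, CH3–H eclipsed; 6.8 + 3.5 + 7.2 = 17.5 kJ/mol.
Ph at 60° (staggered): no non-H gauche contacts → 0.0 kJ/mol.
Ph at 120° (eclipsed): H–H eclipsed, H–Ph eclipsed, CH3–H eclipsed; 3.5 + 6.8 + 7.2 = 17.5 kJ/mol.
Ph at 180° (staggered): CH3–Ph gauche; 3.7 = 3.7 kJ/mol.
Ph at 240° (eclipsed): H–H eclipsed, H–H eclipsed, CH3–Ph eclipsed; 3.5 + 3.5 + 12.2 = 19.2 kJ/mol.
Ph at 300° (staggered): CH3–Ph gauche; 3.7 = 3.7 kJ/mol.
Max at 240° (19.2 kJ/mol), min at 60° (0.0 kJ/mol); barrier = 19.2 kJ/mol.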